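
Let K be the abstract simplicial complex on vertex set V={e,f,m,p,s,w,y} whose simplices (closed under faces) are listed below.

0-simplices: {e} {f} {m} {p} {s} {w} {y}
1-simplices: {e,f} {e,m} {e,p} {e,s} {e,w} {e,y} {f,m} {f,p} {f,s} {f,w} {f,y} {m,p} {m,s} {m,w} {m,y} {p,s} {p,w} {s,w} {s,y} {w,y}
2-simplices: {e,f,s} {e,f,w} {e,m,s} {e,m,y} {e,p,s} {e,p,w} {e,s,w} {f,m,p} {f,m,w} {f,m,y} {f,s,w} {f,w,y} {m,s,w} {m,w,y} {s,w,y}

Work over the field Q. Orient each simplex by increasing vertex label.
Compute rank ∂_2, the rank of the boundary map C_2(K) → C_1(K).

rank∂_2=13

n_0=7 n_1=20 n_2=15  [Q]
∂1: piv[ef,em,ep,es,ew,ey] rk=6  ker:fm,fp,fs,fw,fy,mp,ms,mw,my,ps,pw,sw,sy,wy
∂2: piv[efs,efw,ems,emy,eps,epw,esw,fmp,fmw,fmy,fwy,msw,swy] rk=13  ker:fsw,mwy
rk∂_2=13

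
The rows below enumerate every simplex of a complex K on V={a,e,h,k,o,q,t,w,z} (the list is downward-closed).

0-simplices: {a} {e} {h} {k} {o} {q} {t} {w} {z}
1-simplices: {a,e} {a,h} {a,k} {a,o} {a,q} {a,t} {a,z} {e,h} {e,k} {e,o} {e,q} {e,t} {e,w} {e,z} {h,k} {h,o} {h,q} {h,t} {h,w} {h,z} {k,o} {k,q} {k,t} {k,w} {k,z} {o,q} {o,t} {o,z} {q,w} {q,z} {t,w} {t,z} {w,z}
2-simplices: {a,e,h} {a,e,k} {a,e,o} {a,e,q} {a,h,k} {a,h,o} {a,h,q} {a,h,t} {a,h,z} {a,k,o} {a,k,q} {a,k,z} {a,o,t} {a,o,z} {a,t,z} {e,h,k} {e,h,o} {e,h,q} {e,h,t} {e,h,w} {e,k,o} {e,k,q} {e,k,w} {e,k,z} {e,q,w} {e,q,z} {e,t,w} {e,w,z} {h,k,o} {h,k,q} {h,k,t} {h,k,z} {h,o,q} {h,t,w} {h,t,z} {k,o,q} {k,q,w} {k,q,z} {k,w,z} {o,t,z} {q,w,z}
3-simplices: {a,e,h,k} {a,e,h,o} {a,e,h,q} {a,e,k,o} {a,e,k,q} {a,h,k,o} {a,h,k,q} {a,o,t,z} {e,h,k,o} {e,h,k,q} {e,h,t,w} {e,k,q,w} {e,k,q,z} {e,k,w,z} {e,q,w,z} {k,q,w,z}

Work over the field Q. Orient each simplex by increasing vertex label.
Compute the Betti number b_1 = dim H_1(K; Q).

n_0=9 n_1=33 n_2=41 n_3=16  [Q]
∂1: piv[ae,ah,ak,ao,aq,at,az,ew] rk=8  ker:eh,ek,eo,eq,et,ez,hk,ho,hq,ht,hw,hz,ko,kq,kt,kw,kz,oq,ot,oz,qw,qz,tw,tz,wz
∂2: piv[aeh,aek,aeo,aeq,ahk,aho,ahq,aht,ahz,ako,akq,akz,aot,aoz,atz,eht,ehw,ekw,ekz,eqw,eqz,etw,ewz,hkt,hoq] rk=25  ker:ehk,eho,ehq,eko,ekq,hko,hkq,hkz,htw,htz,koq,kqw,kqz,kwz,otz,qwz
∂3: piv[aehk,aeho,aehq,aeko,aekq,ahko,ahkq,aotz,ehtw,ekqw,ekqz,ekwz,eqwz] rk=13  ker:ehko,ehkq,kqwz
b_1=(33−8)−25=0

b_1=0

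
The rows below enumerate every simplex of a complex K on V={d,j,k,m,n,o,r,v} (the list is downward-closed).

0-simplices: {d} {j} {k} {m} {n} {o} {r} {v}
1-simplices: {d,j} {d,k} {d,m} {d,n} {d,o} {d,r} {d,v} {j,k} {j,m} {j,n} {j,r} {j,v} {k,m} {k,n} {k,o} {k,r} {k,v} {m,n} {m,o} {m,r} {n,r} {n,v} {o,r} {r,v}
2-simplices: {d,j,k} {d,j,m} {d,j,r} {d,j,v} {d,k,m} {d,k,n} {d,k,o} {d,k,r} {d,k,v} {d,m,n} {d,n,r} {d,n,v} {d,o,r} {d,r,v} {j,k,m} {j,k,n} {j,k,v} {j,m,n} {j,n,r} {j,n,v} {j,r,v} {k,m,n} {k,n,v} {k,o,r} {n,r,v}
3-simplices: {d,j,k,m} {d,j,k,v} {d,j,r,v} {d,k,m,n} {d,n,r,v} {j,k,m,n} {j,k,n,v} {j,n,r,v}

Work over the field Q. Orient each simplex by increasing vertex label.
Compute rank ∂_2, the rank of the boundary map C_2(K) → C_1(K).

n_0=8 n_1=24 n_2=25 n_3=8  [Q]
∂1: piv[dj,dk,dm,dn,do,dr,dv] rk=7  ker:jk,jm,jn,jr,jv,km,kn,ko,kr,kv,mn,mo,mr,nr,nv,or,rv
∂2: piv[djk,djm,djr,djv,dkm,dkn,dko,dkr,dkv,dmn,dnr,dnv,dor,drv,jkn] rk=15  ker:jkm,jkv,jmn,jnr,jnv,jrv,kmn,knv,kor,nrv
∂3: piv[djkm,djkv,djrv,dkmn,dnrv,jkmn,jknv,jnrv] rk=8
rk∂_2=15

rank∂_2=15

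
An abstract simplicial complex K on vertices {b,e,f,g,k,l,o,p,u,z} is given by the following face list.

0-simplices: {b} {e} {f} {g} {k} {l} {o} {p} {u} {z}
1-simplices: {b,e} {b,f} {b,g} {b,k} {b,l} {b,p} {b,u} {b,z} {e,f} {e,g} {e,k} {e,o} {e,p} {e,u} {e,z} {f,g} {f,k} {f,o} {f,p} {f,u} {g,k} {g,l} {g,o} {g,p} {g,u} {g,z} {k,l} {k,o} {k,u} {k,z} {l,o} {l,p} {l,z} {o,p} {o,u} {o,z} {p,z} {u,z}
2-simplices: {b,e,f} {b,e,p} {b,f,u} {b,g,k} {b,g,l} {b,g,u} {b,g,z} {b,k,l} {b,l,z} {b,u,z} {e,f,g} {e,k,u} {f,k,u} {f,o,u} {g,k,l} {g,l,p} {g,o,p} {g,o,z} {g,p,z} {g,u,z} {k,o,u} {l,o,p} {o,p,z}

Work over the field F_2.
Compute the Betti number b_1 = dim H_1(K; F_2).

n_0=10 n_1=38 n_2=23  [Z2]
∂1: piv[be,bf,bg,bk,bl,bp,bu,bz,eo] rk=9  ker:ef,eg,ek,ep,eu,ez,fg,fk,fo,fp,fu,gk,gl,go,gp,gu,gz,kl,ko,ku,kz,lo,lp,lz,op,ou,oz,pz,uz
∂2: piv[bef,bep,bfu,bgk,bgl,bgu,bgz,bkl,blz,buz,efg,eku,fku,fou,glp,gop,goz,gpz,kou,lop] rk=20  ker:gkl,guz,opz
b_1=(38−9)−20=9

b_1=9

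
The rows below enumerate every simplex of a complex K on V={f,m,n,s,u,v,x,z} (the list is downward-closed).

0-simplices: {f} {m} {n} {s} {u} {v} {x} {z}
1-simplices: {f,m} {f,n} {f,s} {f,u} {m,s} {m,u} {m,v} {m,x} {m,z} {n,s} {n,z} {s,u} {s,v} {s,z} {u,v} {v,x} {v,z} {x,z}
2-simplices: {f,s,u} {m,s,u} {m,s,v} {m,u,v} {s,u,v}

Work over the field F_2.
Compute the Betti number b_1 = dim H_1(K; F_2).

n_0=8 n_1=18 n_2=5  [Z2]
∂1: piv[fm,fn,fs,fu,mv,mx,mz] rk=7  ker:ms,mu,ns,nz,su,sv,sz,uv,vx,vz,xz
∂2: piv[fsu,msu,msv,muv] rk=4  ker:suv
b_1=(18−7)−4=7

b_1=7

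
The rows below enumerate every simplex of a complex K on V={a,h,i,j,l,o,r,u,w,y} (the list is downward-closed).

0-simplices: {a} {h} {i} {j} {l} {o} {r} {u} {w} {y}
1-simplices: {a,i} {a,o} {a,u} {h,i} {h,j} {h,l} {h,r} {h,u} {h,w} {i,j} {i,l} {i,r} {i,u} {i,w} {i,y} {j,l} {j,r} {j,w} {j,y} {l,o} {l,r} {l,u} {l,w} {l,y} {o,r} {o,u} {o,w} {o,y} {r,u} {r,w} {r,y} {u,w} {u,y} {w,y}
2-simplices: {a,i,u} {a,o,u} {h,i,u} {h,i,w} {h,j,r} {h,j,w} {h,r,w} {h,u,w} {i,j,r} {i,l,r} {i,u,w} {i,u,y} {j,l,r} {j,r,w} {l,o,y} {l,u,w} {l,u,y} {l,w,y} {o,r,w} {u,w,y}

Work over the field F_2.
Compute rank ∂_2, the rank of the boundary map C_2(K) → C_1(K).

rank∂_2=17

n_0=10 n_1=34 n_2=20  [Z2]
∂1: piv[ai,ao,au,hi,hj,hl,hr,hw,iy] rk=9  ker:hu,ij,il,ir,iu,iw,jl,jr,jw,jy,lo,lr,lu,lw,ly,or,ou,ow,oy,ru,rw,ry,uw,uy,wy
∂2: piv[aiu,aou,hiu,hiw,hjr,hjw,hrw,huw,ijr,ilr,iuy,jlr,loy,luw,luy,lwy,orw] rk=17  ker:iuw,jrw,uwy
rk∂_2=17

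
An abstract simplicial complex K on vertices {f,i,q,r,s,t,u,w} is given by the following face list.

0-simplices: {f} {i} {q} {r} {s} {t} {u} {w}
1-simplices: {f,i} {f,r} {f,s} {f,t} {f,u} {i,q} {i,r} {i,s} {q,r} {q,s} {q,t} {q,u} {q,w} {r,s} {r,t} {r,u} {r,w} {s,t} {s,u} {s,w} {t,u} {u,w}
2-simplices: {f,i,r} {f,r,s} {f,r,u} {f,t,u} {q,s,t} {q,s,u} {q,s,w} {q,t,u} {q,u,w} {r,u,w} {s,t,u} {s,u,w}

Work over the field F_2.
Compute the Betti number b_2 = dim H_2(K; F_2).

b_2=2

n_0=8 n_1=22 n_2=12  [Z2]
∂1: piv[fi,fr,fs,ft,fu,iq,qw] rk=7  ker:ir,is,qr,qs,qt,qu,rs,rt,ru,rw,st,su,sw,tu,uw
∂2: piv[fir,frs,fru,ftu,qst,qsu,qsw,qtu,quw,ruw] rk=10  ker:stu,suw
b_2=(12−10)−0=2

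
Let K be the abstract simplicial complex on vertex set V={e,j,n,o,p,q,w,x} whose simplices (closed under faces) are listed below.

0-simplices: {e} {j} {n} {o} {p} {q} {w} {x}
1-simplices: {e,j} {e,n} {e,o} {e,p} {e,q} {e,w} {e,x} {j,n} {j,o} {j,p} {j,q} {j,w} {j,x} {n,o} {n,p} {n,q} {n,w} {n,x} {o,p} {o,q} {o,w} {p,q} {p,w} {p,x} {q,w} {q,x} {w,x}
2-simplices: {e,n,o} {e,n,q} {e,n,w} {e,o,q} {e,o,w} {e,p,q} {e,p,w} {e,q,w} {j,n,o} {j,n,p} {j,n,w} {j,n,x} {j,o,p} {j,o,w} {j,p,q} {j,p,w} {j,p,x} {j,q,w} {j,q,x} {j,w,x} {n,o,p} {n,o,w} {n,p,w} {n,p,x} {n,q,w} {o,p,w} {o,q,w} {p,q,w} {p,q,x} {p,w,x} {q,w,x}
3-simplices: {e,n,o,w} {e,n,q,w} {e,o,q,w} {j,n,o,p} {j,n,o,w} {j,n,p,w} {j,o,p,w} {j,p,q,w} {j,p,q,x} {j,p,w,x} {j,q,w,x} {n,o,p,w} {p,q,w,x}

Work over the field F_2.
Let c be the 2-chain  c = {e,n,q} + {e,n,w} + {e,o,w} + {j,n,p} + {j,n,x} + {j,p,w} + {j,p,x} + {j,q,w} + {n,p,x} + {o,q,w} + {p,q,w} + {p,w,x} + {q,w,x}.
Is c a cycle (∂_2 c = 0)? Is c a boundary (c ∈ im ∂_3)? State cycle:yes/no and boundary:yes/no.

n_0=8 n_1=27 n_2=31 n_3=13  [Z2]
∂1: piv[ej,en,eo,ep,eq,ew,ex] rk=7  ker:jn,jo,jp,jq,jw,jx,no,np,nq,nw,nx,op,oq,ow,pq,pw,px,qw,qx,wx
∂2: piv[eno,enq,enw,eoq,eow,epq,epw,eqw,jno,jnp,jnw,jnx,jop,jpq,jpw,jpx,jqx,jwx] rk=18  ker:jow,jqw,nop,now,npw,npx,nqw,opw,oqw,pqw,pqx,pwx,qwx
∂3: piv[enow,enqw,eoqw,jnop,jnow,jnpw,jopw,jpqw,jpqx,jpwx,jqwx] rk=11  ker:nopw,pqwx
∂2c = {e,o} + {e,q} + {j,p} + {j,q} + {n,q} + {n,w} + {o,q} + {p,q} + {p,w} + {p,x} + {q,x}

cycle:no boundary:no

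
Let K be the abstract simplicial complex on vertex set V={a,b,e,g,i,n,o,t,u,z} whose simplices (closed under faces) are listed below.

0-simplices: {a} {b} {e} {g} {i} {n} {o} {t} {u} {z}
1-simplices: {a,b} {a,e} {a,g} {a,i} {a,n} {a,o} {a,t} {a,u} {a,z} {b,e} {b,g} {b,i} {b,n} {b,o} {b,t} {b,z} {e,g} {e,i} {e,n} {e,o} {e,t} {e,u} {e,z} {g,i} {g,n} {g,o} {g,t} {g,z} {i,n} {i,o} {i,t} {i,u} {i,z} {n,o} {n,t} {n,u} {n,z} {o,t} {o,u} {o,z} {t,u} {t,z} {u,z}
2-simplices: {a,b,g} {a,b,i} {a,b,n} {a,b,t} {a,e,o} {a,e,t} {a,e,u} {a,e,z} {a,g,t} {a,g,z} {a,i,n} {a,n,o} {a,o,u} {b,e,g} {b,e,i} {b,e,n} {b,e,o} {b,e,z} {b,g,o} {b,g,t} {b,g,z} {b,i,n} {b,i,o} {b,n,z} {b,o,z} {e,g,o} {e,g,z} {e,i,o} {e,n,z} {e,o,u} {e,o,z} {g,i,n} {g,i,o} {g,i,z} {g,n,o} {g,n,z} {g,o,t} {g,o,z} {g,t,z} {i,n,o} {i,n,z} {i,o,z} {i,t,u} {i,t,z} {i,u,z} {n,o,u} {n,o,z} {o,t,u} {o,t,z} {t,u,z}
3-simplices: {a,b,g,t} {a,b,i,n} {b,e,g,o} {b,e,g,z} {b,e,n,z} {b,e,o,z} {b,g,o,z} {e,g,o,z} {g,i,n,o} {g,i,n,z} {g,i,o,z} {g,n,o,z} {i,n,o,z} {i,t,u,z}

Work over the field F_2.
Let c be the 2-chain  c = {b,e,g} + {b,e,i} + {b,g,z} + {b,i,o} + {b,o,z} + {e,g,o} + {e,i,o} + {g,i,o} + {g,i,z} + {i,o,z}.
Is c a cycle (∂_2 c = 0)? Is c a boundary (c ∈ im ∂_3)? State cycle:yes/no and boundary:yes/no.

cycle:yes boundary:no

n_0=10 n_1=43 n_2=50 n_3=14  [Z2]
∂1: piv[ab,ae,ag,ai,an,ao,at,au,az] rk=9  ker:be,bg,bi,bn,bo,bt,bz,eg,ei,en,eo,et,eu,ez,gi,gn,go,gt,gz,in,io,it,iu,iz,no,nt,nu,nz,ot,ou,oz,tu,tz,uz
∂2: piv[abg,abi,abn,abt,aeo,aet,aeu,aez,agt,agz,ain,ano,aou,beg,bei,ben,beo,bez,bgo,bgz,bio,bnz,boz,gin,gio,giz,got,gtz,itu,itz,iuz,nou,otu] rk=33  ker:bgt,bin,ego,egz,eio,enz,eou,eoz,gno,gnz,goz,ino,inz,ioz,noz,otz,tuz
∂3: piv[abgt,abin,bego,begz,benz,beoz,bgoz,gino,ginz,gioz,gnoz,ituz] rk=12  ker:egoz,inoz
∂2c = 0
c vs im∂3: residual ≠ 0 ⇒ not boundary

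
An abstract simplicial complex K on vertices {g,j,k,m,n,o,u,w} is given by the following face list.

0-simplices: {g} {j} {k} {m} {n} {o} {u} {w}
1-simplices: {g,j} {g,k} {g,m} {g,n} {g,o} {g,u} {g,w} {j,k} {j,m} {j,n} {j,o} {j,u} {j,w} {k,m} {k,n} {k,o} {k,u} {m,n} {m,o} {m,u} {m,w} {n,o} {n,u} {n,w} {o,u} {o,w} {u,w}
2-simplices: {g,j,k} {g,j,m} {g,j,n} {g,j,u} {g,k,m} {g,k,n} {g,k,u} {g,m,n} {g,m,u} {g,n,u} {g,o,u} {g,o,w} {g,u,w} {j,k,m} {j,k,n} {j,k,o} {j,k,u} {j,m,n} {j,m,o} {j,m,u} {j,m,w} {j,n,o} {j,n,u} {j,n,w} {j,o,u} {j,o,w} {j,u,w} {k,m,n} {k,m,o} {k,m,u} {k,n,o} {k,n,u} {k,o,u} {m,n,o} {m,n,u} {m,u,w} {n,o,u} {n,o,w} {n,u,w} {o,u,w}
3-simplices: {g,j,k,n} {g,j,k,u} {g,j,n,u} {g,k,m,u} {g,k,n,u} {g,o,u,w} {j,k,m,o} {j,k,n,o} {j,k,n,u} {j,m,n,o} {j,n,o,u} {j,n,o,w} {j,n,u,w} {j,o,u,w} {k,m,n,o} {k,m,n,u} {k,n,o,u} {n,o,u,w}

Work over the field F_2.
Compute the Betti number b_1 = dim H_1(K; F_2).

b_1=0

n_0=8 n_1=27 n_2=40 n_3=18  [Z2]
∂1: piv[gj,gk,gm,gn,go,gu,gw] rk=7  ker:jk,jm,jn,jo,ju,jw,km,kn,ko,ku,mn,mo,mu,mw,no,nu,nw,ou,ow,uw
∂2: piv[gjk,gjm,gjn,gju,gkm,gkn,gku,gmn,gmu,gnu,gou,gow,guw,jko,jmo,jmw,jno,jnw,jou,jow] rk=20  ker:jkm,jkn,jku,jmn,jmu,jnu,juw,kmn,kmo,kmu,kno,knu,kou,mno,mnu,muw,nou,now,nuw,ouw
∂3: piv[gjkn,gjku,gjnu,gkmu,gknu,gouw,jkmo,jkno,jmno,jnou,jnow,jnuw,jouw,kmno,kmnu,knou] rk=16  ker:jknu,nouw
b_1=(27−7)−20=0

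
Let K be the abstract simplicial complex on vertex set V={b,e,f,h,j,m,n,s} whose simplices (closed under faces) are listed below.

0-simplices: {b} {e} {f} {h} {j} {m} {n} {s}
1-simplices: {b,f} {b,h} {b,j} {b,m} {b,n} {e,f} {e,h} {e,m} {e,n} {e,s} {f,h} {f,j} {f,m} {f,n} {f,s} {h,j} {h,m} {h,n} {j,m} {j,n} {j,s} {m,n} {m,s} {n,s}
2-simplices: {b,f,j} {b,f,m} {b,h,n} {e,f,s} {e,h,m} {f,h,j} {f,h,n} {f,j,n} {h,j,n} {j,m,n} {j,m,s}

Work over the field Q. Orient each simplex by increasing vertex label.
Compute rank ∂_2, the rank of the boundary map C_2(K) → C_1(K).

n_0=8 n_1=24 n_2=11  [Q]
∂1: piv[bf,bh,bj,bm,bn,ef,es] rk=7  ker:eh,em,en,fh,fj,fm,fn,fs,hj,hm,hn,jm,jn,js,mn,ms,ns
∂2: piv[bfj,bfm,bhn,efs,ehm,fhj,fhn,fjn,jmn,jms] rk=10  ker:hjn
rk∂_2=10

rank∂_2=10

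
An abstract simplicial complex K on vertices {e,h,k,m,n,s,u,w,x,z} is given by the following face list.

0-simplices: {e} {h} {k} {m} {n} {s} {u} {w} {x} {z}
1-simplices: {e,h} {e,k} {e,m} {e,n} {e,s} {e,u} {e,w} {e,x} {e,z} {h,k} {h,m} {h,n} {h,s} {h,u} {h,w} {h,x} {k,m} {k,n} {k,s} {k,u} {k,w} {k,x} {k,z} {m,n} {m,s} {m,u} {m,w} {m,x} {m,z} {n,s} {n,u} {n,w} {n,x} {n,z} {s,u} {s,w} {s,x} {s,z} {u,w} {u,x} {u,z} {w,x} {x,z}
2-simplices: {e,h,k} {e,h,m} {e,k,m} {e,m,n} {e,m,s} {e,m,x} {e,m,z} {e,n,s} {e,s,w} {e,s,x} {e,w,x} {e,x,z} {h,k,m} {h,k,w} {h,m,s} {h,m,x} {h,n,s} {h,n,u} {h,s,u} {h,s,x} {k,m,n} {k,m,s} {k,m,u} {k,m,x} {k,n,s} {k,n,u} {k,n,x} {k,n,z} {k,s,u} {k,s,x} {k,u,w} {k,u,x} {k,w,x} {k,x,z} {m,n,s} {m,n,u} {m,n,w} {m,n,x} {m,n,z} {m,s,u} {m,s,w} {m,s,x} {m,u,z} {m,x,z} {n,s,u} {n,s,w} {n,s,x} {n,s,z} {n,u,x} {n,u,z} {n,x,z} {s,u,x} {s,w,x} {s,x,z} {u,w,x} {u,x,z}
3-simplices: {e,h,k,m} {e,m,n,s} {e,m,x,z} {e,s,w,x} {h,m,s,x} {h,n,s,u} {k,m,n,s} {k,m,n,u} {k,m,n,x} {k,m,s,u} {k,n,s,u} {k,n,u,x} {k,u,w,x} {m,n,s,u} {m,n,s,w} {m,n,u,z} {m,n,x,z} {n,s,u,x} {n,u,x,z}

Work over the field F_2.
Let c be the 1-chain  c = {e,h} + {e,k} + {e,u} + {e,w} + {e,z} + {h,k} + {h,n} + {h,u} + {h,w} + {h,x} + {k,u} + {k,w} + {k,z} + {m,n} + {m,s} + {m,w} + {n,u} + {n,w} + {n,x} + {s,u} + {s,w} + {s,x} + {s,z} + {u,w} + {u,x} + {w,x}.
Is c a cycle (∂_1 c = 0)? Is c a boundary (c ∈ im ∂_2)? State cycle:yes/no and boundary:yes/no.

n_0=10 n_1=43 n_2=56 n_3=19  [Z2]
∂1: piv[eh,ek,em,en,es,eu,ew,ex,ez] rk=9  ker:hk,hm,hn,hs,hu,hw,hx,km,kn,ks,ku,kw,kx,kz,mn,ms,mu,mw,mx,mz,ns,nu,nw,nx,nz,su,sw,sx,sz,uw,ux,uz,wx,xz
∂2: piv[ehk,ehm,ekm,emn,ems,emx,emz,ens,esw,esx,ewx,exz,hkw,hms,hmx,hns,hnu,hsu,kmn,kms,kmu,kmx,knu,knx,knz,kuw,kux,kwx,kxz,mnw,msw,muz,nsz] rk=33  ker:hkm,hsx,kns,ksu,ksx,mns,mnu,mnx,mnz,msu,msx,mxz,nsu,nsw,nsx,nux,nuz,nxz,sux,swx,sxz,uwx,uxz
∂3: piv[ehkm,emns,emxz,eswx,hmsx,hnsu,kmns,kmnu,kmnx,kmsu,knsu,knux,kuwx,mnsw,mnuz,mnxz,nsux,nuxz] rk=18  ker:mnsu
∂1c = {e} + {k} + {m} + {n} + {s} + {u} + {x} + {z}

cycle:no boundary:no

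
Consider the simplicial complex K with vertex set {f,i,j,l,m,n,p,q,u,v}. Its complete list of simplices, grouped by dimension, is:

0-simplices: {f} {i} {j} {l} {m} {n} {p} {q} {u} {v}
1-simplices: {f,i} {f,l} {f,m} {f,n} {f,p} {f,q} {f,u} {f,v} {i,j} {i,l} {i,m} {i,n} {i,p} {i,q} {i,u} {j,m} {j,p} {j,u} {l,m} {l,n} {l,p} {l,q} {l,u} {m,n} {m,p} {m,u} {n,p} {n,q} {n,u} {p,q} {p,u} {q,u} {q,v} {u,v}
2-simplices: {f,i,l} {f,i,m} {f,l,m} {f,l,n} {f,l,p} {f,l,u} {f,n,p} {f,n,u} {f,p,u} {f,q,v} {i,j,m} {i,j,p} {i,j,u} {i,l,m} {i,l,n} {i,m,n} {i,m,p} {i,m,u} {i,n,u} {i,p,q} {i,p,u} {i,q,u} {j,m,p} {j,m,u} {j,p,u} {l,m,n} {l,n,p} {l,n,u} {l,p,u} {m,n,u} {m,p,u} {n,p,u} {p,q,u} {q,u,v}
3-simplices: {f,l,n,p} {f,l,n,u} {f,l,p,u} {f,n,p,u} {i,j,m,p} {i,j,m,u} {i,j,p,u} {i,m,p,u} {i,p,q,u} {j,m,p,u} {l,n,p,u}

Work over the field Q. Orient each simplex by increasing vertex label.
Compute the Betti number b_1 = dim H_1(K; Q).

n_0=10 n_1=34 n_2=34 n_3=11  [Q]
∂1: piv[fi,fl,fm,fn,fp,fq,fu,fv,ij] rk=9  ker:il,im,in,ip,iq,iu,jm,jp,ju,lm,ln,lp,lq,lu,mn,mp,mu,np,nq,nu,pq,pu,qu,qv,uv
∂2: piv[fil,fim,flm,fln,flp,flu,fnp,fnu,fpu,fqv,ijm,ijp,iju,iln,imn,imp,imu,inu,ipq,ipu,iqu,quv] rk=22  ker:ilm,jmp,jmu,jpu,lmn,lnp,lnu,lpu,mnu,mpu,npu,pqu
∂3: piv[flnp,flnu,flpu,fnpu,ijmp,ijmu,ijpu,impu,ipqu] rk=9  ker:jmpu,lnpu
b_1=(34−9)−22=3

b_1=3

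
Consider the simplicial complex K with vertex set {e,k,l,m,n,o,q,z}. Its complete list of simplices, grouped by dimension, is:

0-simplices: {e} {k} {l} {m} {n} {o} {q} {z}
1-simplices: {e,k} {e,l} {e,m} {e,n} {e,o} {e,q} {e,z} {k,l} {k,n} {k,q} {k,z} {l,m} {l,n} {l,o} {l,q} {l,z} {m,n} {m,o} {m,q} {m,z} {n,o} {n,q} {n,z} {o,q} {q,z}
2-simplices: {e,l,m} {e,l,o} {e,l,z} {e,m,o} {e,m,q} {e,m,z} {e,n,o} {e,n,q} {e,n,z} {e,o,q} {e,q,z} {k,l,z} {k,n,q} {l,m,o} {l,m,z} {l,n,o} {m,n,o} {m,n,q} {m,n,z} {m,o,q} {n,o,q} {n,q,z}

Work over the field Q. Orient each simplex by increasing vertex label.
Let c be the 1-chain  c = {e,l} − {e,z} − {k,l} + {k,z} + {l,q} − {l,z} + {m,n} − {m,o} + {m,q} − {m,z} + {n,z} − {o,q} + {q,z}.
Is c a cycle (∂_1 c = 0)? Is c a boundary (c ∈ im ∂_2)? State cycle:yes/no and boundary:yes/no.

cycle:yes boundary:no

n_0=8 n_1=25 n_2=22  [Q]
∂1: piv[ek,el,em,en,eo,eq,ez] rk=7  ker:kl,kn,kq,kz,lm,ln,lo,lq,lz,mn,mo,mq,mz,no,nq,nz,oq,qz
∂2: piv[elm,elo,elz,emo,emq,emz,eno,enq,enz,eoq,eqz,klz,knq,lno,mno] rk=15  ker:lmo,lmz,mnq,mnz,moq,noq,nqz
∂1c = 0
c vs im∂2: residual ≠ 0 ⇒ not boundary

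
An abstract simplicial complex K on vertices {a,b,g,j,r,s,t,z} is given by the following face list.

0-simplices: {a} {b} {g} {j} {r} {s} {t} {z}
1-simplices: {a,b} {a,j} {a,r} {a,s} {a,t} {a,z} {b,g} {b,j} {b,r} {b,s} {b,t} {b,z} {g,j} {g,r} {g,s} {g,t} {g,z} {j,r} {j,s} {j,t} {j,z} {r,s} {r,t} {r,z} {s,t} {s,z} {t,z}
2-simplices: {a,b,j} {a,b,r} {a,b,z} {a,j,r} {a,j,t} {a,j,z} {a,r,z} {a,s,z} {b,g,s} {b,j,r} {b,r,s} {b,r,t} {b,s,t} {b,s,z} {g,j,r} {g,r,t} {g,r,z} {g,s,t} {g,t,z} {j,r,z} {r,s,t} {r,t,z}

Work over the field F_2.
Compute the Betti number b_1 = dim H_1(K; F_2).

b_1=2

n_0=8 n_1=27 n_2=22  [Z2]
∂1: piv[ab,aj,ar,as,at,az,bg] rk=7  ker:bj,br,bs,bt,bz,gj,gr,gs,gt,gz,jr,js,jt,jz,rs,rt,rz,st,sz,tz
∂2: piv[abj,abr,abz,ajr,ajt,ajz,arz,asz,bgs,brs,brt,bst,bsz,gjr,grt,grz,gst,gtz] rk=18  ker:bjr,jrz,rst,rtz
b_1=(27−7)−18=2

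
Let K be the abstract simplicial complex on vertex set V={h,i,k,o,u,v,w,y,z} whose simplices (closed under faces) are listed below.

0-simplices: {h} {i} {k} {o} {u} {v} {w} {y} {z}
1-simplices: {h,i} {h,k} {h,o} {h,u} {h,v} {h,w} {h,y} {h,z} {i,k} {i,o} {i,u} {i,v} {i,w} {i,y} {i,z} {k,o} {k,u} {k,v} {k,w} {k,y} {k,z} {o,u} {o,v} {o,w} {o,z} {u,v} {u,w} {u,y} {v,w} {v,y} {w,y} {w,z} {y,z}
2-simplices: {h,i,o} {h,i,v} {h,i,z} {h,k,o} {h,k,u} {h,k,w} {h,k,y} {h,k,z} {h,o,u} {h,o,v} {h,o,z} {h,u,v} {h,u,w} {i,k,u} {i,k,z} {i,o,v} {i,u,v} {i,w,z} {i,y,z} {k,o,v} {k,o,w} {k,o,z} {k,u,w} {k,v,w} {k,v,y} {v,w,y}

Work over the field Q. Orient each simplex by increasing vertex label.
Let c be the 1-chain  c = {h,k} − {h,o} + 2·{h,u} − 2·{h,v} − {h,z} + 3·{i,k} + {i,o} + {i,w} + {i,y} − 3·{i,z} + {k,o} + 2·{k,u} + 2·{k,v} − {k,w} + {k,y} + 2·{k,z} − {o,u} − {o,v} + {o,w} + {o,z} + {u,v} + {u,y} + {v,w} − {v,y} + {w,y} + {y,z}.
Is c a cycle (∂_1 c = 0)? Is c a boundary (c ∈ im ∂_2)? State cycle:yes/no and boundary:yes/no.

n_0=9 n_1=33 n_2=26  [Q]
∂1: piv[hi,hk,ho,hu,hv,hw,hy,hz] rk=8  ker:ik,io,iu,iv,iw,iy,iz,ko,ku,kv,kw,ky,kz,ou,ov,ow,oz,uv,uw,uy,vw,vy,wy,wz,yz
∂2: piv[hio,hiv,hiz,hko,hku,hkw,hky,hkz,hou,hov,hoz,huv,huw,iku,ikz,iwz,iyz,kov,kow,kvw,kvy,vwy] rk=22  ker:iov,iuv,koz,kuw
∂1c = {h} − 3·{i} − 3·{k} + {o} + {u} + {w} + 2·{y}

cycle:no boundary:no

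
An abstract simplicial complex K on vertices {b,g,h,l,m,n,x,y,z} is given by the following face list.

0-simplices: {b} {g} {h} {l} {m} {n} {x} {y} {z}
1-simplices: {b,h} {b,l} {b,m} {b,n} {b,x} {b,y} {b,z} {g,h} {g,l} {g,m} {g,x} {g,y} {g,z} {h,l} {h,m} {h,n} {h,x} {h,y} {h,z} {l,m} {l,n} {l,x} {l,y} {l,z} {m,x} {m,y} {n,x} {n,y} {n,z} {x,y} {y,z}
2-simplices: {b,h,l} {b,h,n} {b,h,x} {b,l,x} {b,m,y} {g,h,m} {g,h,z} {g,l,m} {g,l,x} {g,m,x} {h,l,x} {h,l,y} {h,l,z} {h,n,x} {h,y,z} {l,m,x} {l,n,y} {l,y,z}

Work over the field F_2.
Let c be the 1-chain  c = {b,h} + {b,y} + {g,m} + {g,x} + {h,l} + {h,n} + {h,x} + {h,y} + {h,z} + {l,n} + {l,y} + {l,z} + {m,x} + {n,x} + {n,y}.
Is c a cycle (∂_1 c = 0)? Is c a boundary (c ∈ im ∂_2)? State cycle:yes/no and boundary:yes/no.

n_0=9 n_1=31 n_2=18  [Z2]
∂1: piv[bh,bl,bm,bn,bx,by,bz,gh] rk=8  ker:gl,gm,gx,gy,gz,hl,hm,hn,hx,hy,hz,lm,ln,lx,ly,lz,mx,my,nx,ny,nz,xy,yz
∂2: piv[bhl,bhn,bhx,blx,bmy,ghm,ghz,glm,glx,gmx,hly,hlz,hnx,hyz,lny] rk=15  ker:hlx,lmx,lyz
∂1c = 0
c vs im∂2: residual ≠ 0 ⇒ not boundary

cycle:yes boundary:no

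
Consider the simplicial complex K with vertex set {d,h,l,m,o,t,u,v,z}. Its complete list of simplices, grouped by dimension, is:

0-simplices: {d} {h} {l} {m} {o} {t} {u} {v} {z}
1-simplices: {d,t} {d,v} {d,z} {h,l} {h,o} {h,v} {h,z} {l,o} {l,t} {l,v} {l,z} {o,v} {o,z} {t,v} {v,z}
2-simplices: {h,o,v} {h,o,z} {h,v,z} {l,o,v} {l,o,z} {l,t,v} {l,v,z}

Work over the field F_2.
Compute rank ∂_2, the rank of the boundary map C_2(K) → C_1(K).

n_0=9 n_1=15 n_2=7  [Z2]
∂1: piv[dt,dv,dz,hl,ho,hv] rk=6  ker:hz,lo,lt,lv,lz,ov,oz,tv,vz
∂2: piv[hov,hoz,hvz,lov,loz,ltv] rk=6  ker:lvz
rk∂_2=6

rank∂_2=6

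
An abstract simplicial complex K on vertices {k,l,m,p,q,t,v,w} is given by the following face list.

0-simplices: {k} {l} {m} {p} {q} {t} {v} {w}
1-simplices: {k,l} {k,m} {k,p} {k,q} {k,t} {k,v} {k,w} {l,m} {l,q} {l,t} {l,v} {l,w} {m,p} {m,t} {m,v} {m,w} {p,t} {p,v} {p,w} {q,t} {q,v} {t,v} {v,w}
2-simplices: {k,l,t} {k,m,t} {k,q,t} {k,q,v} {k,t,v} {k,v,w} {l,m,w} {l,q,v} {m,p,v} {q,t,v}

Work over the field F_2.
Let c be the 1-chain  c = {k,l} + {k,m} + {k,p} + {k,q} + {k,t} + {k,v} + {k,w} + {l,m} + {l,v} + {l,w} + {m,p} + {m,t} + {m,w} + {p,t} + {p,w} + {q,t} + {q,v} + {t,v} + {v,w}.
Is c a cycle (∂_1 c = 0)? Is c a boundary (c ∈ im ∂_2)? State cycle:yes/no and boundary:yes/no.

cycle:no boundary:no

n_0=8 n_1=23 n_2=10  [Z2]
∂1: piv[kl,km,kp,kq,kt,kv,kw] rk=7  ker:lm,lq,lt,lv,lw,mp,mt,mv,mw,pt,pv,pw,qt,qv,tv,vw
∂2: piv[klt,kmt,kqt,kqv,ktv,kvw,lmw,lqv,mpv] rk=9  ker:qtv
∂1c = {k} + {m} + {q} + {t} + {v} + {w}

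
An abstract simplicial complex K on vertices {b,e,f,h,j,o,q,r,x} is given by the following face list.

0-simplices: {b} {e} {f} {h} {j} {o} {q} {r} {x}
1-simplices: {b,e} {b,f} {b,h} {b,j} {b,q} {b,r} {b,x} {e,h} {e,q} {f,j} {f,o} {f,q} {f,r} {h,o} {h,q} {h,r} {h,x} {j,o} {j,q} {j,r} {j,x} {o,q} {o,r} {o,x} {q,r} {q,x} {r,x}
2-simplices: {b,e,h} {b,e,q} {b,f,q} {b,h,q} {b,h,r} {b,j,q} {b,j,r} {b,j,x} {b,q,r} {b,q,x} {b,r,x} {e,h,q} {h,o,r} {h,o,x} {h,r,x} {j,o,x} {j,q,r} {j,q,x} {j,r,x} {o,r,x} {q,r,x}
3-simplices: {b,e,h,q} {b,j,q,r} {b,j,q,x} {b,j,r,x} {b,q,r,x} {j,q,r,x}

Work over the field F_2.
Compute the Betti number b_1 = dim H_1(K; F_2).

b_1=4

n_0=9 n_1=27 n_2=21 n_3=6  [Z2]
∂1: piv[be,bf,bh,bj,bq,br,bx,fo] rk=8  ker:eh,eq,fj,fq,fr,ho,hq,hr,hx,jo,jq,jr,jx,oq,or,ox,qr,qx,rx
∂2: piv[beh,beq,bfq,bhq,bhr,bjq,bjr,bjx,bqr,bqx,brx,hor,hox,hrx,jox] rk=15  ker:ehq,jqr,jqx,jrx,orx,qrx
∂3: piv[behq,bjqr,bjqx,bjrx,bqrx] rk=5  ker:jqrx
b_1=(27−8)−15=4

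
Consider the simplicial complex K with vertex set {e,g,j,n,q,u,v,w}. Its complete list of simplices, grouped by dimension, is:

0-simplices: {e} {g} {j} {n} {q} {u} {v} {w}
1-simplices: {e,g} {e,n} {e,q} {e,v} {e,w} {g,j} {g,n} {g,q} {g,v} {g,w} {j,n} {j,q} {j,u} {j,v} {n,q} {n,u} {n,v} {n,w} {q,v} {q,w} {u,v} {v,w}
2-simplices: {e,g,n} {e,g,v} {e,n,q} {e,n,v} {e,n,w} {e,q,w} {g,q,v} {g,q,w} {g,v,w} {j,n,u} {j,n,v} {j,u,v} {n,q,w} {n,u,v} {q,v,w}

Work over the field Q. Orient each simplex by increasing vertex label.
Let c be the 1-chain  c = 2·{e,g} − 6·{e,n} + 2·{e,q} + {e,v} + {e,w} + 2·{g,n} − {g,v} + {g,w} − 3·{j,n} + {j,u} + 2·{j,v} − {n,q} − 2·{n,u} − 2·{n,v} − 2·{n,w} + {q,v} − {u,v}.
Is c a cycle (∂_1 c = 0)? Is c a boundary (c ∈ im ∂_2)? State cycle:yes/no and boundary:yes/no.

cycle:yes boundary:yes

n_0=8 n_1=22 n_2=15  [Q]
∂1: piv[eg,en,eq,ev,ew,gj,ju] rk=7  ker:gn,gq,gv,gw,jn,jq,jv,nq,nu,nv,nw,qv,qw,uv,vw
∂2: piv[egn,egv,enq,env,enw,eqw,gqv,gqw,gvw,jnu,jnv,juv] rk=12  ker:nqw,nuv,qvw
∂1c = 0
c vs im∂2: reduces to 0 ⇒ boundary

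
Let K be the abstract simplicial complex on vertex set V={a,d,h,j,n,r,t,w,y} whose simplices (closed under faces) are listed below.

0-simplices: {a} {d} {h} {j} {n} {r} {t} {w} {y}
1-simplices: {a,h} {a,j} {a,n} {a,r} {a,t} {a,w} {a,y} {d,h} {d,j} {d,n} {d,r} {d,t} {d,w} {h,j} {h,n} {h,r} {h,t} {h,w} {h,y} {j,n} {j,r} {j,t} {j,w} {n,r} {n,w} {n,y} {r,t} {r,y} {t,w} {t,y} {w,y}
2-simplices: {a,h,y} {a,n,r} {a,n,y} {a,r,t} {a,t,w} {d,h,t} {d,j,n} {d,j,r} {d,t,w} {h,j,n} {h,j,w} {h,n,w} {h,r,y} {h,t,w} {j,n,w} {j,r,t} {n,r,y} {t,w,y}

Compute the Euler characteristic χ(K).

χ(K)=-4

n_0=9 n_1=31 n_2=18
χ=+9−31+18=-4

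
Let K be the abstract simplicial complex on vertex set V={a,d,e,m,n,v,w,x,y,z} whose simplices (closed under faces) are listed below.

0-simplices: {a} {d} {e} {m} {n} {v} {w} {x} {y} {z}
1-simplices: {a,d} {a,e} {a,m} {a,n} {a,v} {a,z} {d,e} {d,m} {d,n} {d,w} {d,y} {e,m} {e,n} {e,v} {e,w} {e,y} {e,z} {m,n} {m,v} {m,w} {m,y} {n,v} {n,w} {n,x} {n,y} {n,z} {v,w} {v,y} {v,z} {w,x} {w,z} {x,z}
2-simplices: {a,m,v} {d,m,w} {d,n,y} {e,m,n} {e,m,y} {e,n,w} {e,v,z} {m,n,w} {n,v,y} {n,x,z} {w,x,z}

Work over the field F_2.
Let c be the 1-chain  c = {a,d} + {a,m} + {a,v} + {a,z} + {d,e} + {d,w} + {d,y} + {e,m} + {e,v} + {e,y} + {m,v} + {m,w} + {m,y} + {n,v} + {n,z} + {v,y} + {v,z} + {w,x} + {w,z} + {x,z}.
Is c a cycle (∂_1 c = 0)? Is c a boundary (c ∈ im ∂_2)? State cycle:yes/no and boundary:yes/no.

n_0=10 n_1=32 n_2=11  [Z2]
∂1: piv[ad,ae,am,an,av,az,dw,dy,nx] rk=9  ker:de,dm,dn,em,en,ev,ew,ey,ez,mn,mv,mw,my,nv,nw,ny,nz,vw,vy,vz,wx,wz,xz
∂2: piv[amv,dmw,dny,emn,emy,enw,evz,mnw,nvy,nxz,wxz] rk=11
∂1c = {m} + {z}

cycle:no boundary:no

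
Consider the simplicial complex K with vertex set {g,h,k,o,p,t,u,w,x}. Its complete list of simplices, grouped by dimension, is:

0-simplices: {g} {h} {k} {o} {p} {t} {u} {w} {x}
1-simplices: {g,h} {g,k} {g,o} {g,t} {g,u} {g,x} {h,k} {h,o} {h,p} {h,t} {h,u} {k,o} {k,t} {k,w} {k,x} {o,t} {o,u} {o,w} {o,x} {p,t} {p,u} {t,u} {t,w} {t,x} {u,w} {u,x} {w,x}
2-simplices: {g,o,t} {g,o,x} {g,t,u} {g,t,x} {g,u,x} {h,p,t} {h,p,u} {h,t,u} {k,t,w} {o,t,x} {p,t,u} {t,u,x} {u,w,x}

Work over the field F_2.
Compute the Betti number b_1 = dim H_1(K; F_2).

b_1=9

n_0=9 n_1=27 n_2=13  [Z2]
∂1: piv[gh,gk,go,gt,gu,gx,hp,kw] rk=8  ker:hk,ho,ht,hu,ko,kt,kx,ot,ou,ow,ox,pt,pu,tu,tw,tx,uw,ux,wx
∂2: piv[got,gox,gtu,gtx,gux,hpt,hpu,htu,ktw,uwx] rk=10  ker:otx,ptu,tux
b_1=(27−8)−10=9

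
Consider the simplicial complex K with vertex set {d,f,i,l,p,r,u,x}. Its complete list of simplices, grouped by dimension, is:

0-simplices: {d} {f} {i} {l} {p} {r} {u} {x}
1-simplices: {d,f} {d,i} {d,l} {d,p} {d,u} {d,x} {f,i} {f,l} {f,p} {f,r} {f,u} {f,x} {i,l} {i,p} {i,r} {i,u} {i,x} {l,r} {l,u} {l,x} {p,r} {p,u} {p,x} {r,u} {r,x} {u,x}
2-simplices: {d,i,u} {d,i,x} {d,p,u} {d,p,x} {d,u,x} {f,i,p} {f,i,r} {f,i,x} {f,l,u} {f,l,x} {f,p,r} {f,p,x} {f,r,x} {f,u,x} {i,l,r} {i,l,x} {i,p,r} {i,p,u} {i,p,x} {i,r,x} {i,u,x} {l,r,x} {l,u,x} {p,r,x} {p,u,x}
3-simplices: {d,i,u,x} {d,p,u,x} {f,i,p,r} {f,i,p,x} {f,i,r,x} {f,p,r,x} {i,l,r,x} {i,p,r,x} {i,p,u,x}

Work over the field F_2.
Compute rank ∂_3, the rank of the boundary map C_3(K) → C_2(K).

rank∂_3=8

n_0=8 n_1=26 n_2=25 n_3=9  [Z2]
∂1: piv[df,di,dl,dp,du,dx,fr] rk=7  ker:fi,fl,fp,fu,fx,il,ip,ir,iu,ix,lr,lu,lx,pr,pu,px,ru,rx,ux
∂2: piv[diu,dix,dpu,dpx,dux,fip,fir,fix,flu,flx,fpr,fpx,frx,fux,ilr,ilx] rk=16  ker:ipr,ipu,ipx,irx,iux,lrx,lux,prx,pux
∂3: piv[diux,dpux,fipr,fipx,firx,fprx,ilrx,ipux] rk=8  ker:iprx
rk∂_3=8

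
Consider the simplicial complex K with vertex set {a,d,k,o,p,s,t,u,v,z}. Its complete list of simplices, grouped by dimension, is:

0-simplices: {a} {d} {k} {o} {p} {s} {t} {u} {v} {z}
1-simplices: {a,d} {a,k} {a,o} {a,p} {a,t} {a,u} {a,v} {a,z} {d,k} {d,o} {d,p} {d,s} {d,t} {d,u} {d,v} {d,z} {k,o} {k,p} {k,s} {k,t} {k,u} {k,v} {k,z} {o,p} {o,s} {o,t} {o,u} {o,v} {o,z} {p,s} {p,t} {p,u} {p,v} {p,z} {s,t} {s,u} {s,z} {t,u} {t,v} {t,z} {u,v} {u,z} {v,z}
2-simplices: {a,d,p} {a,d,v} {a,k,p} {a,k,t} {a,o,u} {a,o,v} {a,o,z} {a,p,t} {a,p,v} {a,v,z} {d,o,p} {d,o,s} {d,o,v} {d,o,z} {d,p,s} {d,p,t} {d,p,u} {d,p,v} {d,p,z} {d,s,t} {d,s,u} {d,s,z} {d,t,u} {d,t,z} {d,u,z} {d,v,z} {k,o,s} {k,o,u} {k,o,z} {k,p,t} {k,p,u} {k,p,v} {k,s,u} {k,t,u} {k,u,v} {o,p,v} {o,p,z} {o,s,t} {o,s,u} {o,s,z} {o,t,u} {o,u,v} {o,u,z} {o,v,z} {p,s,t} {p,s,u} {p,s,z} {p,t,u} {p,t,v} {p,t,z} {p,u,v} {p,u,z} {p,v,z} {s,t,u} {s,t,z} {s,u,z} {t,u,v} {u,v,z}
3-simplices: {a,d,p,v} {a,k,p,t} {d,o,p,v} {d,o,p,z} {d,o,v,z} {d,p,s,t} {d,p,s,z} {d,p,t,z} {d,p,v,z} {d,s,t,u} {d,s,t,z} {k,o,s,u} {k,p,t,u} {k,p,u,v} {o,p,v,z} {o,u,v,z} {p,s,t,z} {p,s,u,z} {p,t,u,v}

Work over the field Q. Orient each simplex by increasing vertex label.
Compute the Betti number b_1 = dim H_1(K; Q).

n_0=10 n_1=43 n_2=58 n_3=19  [Q]
∂1: piv[ad,ak,ao,ap,at,au,av,az,ds] rk=9  ker:dk,do,dp,dt,du,dv,dz,ko,kp,ks,kt,ku,kv,kz,op,os,ot,ou,ov,oz,ps,pt,pu,pv,pz,st,su,sz,tu,tv,tz,uv,uz,vz
∂2: piv[adp,adv,akp,akt,aou,aov,aoz,apt,apv,avz,dop,dos,dov,doz,dps,dpt,dpu,dpz,dst,dsu,dsz,dtu,dtz,duz,kos,kou,koz,kpu,kpv,ksu,kuv,ost,ptv] rk=33  ker:dpv,dvz,kpt,ktu,opv,opz,osu,osz,otu,ouv,ouz,ovz,pst,psu,psz,ptu,ptz,puv,puz,pvz,stu,stz,suz,tuv,uvz
∂3: piv[adpv,akpt,dopv,dopz,dovz,dpst,dpsz,dptz,dpvz,dstu,dstz,kosu,kptu,kpuv,ouvz,psuz,ptuv] rk=17  ker:opvz,pstz
b_1=(43−9)−33=1

b_1=1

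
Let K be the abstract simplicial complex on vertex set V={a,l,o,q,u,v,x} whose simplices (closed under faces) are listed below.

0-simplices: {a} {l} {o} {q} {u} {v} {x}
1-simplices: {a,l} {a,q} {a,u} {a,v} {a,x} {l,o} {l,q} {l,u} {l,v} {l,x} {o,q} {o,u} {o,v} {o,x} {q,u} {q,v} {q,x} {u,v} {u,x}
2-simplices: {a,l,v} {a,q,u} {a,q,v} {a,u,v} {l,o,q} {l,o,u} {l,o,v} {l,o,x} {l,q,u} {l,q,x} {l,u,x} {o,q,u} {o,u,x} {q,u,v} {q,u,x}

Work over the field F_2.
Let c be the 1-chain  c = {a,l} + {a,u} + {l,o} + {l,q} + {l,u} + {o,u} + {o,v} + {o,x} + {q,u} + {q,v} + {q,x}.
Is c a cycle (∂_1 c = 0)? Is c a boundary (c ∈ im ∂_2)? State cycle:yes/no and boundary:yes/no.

cycle:yes boundary:yes

n_0=7 n_1=19 n_2=15  [Z2]
∂1: piv[al,aq,au,av,ax,lo] rk=6  ker:lq,lu,lv,lx,oq,ou,ov,ox,qu,qv,qx,uv,ux
∂2: piv[alv,aqu,aqv,auv,loq,lou,lov,lox,lqu,lqx,lux] rk=11  ker:oqu,oux,quv,qux
∂1c = 0
c vs im∂2: reduces to 0 ⇒ boundary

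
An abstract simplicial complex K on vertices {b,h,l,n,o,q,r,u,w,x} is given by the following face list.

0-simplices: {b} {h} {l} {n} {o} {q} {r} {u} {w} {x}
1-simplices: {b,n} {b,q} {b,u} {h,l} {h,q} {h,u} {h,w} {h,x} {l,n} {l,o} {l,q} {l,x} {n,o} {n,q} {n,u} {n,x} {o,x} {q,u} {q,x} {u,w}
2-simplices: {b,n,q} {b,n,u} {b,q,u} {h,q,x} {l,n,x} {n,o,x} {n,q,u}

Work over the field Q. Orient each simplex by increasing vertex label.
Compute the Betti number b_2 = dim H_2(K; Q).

n_0=10 n_1=20 n_2=7  [Q]
∂1: piv[bn,bq,bu,hl,hq,hw,hx,lo] rk=8  ker:hu,ln,lq,lx,no,nq,nu,nx,ox,qu,qx,uw
∂2: piv[bnq,bnu,bqu,hqx,lnx,nox] rk=6  ker:nqu
b_2=(7−6)−0=1

b_2=1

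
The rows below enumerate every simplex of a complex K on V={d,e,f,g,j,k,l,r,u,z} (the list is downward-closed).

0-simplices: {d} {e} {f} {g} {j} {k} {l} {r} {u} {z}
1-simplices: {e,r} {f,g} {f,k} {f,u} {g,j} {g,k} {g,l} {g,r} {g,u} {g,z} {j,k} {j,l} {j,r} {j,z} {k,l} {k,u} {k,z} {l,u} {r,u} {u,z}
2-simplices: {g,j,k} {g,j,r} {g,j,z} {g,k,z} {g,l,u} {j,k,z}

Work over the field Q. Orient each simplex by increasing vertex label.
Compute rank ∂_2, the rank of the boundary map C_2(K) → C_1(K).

n_0=10 n_1=20 n_2=6  [Q]
∂1: piv[er,fg,fk,fu,gj,gl,gr,gz] rk=8  ker:gk,gu,jk,jl,jr,jz,kl,ku,kz,lu,ru,uz
∂2: piv[gjk,gjr,gjz,gkz,glu] rk=5  ker:jkz
rk∂_2=5

rank∂_2=5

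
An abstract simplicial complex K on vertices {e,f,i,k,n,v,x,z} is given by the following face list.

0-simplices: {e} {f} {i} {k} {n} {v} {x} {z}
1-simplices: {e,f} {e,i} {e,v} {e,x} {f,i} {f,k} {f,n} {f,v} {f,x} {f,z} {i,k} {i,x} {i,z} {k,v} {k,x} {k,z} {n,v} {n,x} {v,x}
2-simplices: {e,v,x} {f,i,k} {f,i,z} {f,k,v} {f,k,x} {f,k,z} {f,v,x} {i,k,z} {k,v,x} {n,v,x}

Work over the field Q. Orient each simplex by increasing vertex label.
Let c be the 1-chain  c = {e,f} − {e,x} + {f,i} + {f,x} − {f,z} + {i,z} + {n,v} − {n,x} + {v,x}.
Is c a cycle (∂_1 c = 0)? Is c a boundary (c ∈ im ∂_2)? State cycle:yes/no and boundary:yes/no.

cycle:yes boundary:no

n_0=8 n_1=19 n_2=10  [Q]
∂1: piv[ef,ei,ev,ex,fk,fn,fz] rk=7  ker:fi,fv,fx,ik,ix,iz,kv,kx,kz,nv,nx,vx
∂2: piv[evx,fik,fiz,fkv,fkx,fkz,fvx,nvx] rk=8  ker:ikz,kvx
∂1c = 0
c vs im∂2: residual ≠ 0 ⇒ not boundary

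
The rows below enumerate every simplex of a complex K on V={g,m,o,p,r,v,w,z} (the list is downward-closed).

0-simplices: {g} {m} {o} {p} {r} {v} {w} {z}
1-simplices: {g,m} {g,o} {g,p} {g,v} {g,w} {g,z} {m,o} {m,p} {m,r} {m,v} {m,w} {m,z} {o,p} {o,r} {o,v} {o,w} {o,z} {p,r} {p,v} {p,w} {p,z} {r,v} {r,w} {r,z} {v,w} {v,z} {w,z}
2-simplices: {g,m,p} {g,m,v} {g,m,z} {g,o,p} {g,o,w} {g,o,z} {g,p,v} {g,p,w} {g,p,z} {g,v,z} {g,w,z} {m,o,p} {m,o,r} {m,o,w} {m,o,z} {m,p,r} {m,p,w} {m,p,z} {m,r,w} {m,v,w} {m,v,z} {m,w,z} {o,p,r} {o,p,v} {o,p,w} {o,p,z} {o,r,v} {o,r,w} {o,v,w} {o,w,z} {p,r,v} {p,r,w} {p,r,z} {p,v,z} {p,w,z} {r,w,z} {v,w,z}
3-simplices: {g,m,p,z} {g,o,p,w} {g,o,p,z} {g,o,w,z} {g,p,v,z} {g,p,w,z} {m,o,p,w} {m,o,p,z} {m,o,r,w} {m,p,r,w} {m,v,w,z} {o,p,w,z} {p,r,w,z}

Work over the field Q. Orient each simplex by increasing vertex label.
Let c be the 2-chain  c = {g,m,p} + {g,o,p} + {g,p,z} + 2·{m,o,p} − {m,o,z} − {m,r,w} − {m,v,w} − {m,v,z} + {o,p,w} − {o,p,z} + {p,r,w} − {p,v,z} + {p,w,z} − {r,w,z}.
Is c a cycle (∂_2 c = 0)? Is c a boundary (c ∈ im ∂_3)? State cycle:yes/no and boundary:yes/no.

cycle:no boundary:no

n_0=8 n_1=27 n_2=37 n_3=13  [Q]
∂1: piv[gm,go,gp,gv,gw,gz,mr] rk=7  ker:mo,mp,mv,mw,mz,op,or,ov,ow,oz,pr,pv,pw,pz,rv,rw,rz,vw,vz,wz
∂2: piv[gmp,gmv,gmz,gop,gow,goz,gpv,gpw,gpz,gvz,gwz,mop,mor,mow,mpr,mrw,mvw,opv,orv,prz] rk=20  ker:moz,mpw,mpz,mvz,mwz,opr,opw,opz,orw,ovw,owz,prv,prw,pvz,pwz,rwz,vwz
∂3: piv[gmpz,gopw,gopz,gowz,gpvz,gpwz,mopw,mopz,morw,mprw,mvwz,prwz] rk=12  ker:opwz
∂2c = {g,m} + {g,o} − {g,p} − {g,z} + {m,o} − {m,p} − {m,r} − 2·{m,v} + 2·{m,w} + 2·{m,z} + 3·{o,p} − {o,w} + {p,r} − {p,v} + {p,w} − {r,w} + {r,z} − {v,w} − 2·{v,z}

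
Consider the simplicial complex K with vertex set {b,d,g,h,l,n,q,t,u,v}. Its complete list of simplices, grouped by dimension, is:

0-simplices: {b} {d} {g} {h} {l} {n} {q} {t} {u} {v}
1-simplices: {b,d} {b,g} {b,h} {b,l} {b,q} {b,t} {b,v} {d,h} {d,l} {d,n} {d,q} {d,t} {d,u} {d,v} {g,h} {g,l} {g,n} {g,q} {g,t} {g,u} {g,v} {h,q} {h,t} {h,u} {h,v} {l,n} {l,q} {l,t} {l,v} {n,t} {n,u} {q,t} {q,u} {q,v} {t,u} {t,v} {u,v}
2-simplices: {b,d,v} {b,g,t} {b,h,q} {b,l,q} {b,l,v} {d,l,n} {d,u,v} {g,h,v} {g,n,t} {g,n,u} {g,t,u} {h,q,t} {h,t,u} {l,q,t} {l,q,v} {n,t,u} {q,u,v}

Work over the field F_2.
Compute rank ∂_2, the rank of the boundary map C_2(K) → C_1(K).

n_0=10 n_1=37 n_2=17  [Z2]
∂1: piv[bd,bg,bh,bl,bq,bt,bv,dn,du] rk=9  ker:dh,dl,dq,dt,dv,gh,gl,gn,gq,gt,gu,gv,hq,ht,hu,hv,ln,lq,lt,lv,nt,nu,qt,qu,qv,tu,tv,uv
∂2: piv[bdv,bgt,bhq,blq,blv,dln,duv,ghv,gnt,gnu,gtu,hqt,htu,lqt,lqv,quv] rk=16  ker:ntu
rk∂_2=16

rank∂_2=16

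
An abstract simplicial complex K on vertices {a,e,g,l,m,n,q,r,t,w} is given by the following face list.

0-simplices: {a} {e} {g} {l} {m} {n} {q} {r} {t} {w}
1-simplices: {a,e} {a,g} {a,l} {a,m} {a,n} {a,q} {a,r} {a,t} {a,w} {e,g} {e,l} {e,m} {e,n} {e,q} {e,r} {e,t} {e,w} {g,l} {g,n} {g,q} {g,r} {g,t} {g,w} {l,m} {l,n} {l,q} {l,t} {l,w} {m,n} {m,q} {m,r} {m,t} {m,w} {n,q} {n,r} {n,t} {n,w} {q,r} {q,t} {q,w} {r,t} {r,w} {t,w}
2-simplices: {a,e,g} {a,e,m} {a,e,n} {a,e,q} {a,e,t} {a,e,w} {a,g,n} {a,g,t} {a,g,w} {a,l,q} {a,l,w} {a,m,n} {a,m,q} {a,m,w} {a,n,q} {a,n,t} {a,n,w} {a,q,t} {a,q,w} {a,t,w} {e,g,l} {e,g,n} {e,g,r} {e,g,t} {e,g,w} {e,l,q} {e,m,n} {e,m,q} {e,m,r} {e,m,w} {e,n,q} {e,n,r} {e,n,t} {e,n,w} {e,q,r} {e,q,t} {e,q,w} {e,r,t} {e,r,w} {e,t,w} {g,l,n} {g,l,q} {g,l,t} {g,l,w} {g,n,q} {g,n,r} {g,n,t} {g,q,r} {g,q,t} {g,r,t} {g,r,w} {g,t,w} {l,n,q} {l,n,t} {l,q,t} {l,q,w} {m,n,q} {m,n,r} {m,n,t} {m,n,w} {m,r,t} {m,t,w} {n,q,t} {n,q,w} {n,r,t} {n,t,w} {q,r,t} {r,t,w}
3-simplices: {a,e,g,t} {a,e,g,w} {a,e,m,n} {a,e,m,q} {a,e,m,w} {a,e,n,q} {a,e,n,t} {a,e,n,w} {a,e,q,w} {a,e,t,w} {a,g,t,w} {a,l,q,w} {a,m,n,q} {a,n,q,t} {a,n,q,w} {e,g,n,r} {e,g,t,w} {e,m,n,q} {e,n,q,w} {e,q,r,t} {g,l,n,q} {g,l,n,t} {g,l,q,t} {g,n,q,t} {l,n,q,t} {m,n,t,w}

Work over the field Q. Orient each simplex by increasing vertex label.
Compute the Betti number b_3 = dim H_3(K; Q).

b_3=4

n_0=10 n_1=43 n_2=68 n_3=26  [Q]
∂1: piv[ae,ag,al,am,an,aq,ar,at,aw] rk=9  ker:eg,el,em,en,eq,er,et,ew,gl,gn,gq,gr,gt,gw,lm,ln,lq,lt,lw,mn,mq,mr,mt,mw,nq,nr,nt,nw,qr,qt,qw,rt,rw,tw
∂2: piv[aeg,aem,aen,aeq,aet,aew,agn,agt,agw,alq,alw,amn,amq,amw,anq,ant,anw,aqt,aqw,atw,egl,egr,elq,emr,enr,eqr,ert,erw,gln,glq,glt,mnt] rk=32  ker:egn,egt,egw,emn,emq,emw,enq,ent,enw,eqt,eqw,etw,glw,gnq,gnr,gnt,gqr,gqt,grt,grw,gtw,lnq,lnt,lqt,lqw,mnq,mnr,mnw,mrt,mtw,nqt,nqw,nrt,ntw,qrt,rtw
∂3: piv[aegt,aegw,aemn,aemq,aemw,aenq,aent,aenw,aeqw,aetw,agtw,alqw,amnq,anqt,anqw,egnr,eqrt,glnq,glnt,glqt,gnqt,mntw] rk=22  ker:egtw,emnq,enqw,lnqt
b_3=(26−22)−0=4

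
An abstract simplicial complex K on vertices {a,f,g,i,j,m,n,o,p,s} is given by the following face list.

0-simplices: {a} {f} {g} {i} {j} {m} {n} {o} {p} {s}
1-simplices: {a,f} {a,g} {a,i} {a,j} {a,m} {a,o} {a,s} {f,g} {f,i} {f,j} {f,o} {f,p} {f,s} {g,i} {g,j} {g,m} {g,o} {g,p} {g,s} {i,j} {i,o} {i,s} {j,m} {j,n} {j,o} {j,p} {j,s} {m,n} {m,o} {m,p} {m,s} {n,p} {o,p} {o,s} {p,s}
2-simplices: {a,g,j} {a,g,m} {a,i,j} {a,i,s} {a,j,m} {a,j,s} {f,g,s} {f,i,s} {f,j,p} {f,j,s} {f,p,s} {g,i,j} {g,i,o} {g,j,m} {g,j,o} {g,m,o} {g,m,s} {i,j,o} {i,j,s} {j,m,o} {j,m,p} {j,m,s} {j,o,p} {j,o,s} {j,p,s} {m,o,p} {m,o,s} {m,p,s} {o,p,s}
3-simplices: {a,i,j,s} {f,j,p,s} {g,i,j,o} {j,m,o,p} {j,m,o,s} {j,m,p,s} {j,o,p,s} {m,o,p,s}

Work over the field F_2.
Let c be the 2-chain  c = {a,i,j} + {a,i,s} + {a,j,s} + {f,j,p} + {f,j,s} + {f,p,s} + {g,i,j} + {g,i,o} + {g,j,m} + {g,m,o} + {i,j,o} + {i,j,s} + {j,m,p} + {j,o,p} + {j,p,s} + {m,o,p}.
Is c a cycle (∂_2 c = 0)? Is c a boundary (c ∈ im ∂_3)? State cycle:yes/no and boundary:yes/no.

cycle:yes boundary:no

n_0=10 n_1=35 n_2=29 n_3=8  [Z2]
∂1: piv[af,ag,ai,aj,am,ao,as,fp,jn] rk=9  ker:fg,fi,fj,fo,fs,gi,gj,gm,go,gp,gs,ij,io,is,jm,jo,jp,js,mn,mo,mp,ms,np,op,os,ps
∂2: piv[agj,agm,aij,ais,ajm,ajs,fgs,fis,fjp,fjs,fps,gij,gio,gjo,gmo,gms,jmp,jms,jop,jos] rk=20  ker:gjm,ijo,ijs,jmo,jps,mop,mos,mps,ops
∂3: piv[aijs,fjps,gijo,jmop,jmos,jmps,jops] rk=7  ker:mops
∂2c = 0
c vs im∂3: residual ≠ 0 ⇒ not boundary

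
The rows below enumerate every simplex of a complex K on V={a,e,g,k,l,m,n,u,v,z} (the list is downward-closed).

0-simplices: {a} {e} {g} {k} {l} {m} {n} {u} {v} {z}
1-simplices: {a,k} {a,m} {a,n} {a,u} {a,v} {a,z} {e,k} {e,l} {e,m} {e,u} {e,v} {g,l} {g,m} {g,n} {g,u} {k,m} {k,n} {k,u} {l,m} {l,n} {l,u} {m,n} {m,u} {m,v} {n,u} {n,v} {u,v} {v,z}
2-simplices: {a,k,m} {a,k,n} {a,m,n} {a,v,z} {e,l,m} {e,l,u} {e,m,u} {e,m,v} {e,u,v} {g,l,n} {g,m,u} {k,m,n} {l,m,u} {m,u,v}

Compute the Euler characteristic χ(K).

χ(K)=-4

n_0=10 n_1=28 n_2=14
χ=+10−28+14=-4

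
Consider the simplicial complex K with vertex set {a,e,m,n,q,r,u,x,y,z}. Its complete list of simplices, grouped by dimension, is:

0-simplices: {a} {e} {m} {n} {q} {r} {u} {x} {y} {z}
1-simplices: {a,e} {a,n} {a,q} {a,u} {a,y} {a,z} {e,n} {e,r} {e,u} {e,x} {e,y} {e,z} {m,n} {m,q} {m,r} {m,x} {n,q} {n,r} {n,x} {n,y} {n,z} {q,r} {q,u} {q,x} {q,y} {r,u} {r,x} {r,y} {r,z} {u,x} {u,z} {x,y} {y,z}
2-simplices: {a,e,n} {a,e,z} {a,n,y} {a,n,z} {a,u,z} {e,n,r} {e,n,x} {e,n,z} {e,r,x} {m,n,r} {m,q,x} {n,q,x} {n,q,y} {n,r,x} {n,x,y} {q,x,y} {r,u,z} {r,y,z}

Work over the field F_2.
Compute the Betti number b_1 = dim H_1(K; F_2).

b_1=9

n_0=10 n_1=33 n_2=18  [Z2]
∂1: piv[ae,an,aq,au,ay,az,er,ex,mn] rk=9  ker:en,eu,ey,ez,mq,mr,mx,nq,nr,nx,ny,nz,qr,qu,qx,qy,ru,rx,ry,rz,ux,uz,xy,yz
∂2: piv[aen,aez,any,anz,auz,enr,enx,erx,mnr,mqx,nqx,nqy,nxy,ruz,ryz] rk=15  ker:enz,nrx,qxy
b_1=(33−9)−15=9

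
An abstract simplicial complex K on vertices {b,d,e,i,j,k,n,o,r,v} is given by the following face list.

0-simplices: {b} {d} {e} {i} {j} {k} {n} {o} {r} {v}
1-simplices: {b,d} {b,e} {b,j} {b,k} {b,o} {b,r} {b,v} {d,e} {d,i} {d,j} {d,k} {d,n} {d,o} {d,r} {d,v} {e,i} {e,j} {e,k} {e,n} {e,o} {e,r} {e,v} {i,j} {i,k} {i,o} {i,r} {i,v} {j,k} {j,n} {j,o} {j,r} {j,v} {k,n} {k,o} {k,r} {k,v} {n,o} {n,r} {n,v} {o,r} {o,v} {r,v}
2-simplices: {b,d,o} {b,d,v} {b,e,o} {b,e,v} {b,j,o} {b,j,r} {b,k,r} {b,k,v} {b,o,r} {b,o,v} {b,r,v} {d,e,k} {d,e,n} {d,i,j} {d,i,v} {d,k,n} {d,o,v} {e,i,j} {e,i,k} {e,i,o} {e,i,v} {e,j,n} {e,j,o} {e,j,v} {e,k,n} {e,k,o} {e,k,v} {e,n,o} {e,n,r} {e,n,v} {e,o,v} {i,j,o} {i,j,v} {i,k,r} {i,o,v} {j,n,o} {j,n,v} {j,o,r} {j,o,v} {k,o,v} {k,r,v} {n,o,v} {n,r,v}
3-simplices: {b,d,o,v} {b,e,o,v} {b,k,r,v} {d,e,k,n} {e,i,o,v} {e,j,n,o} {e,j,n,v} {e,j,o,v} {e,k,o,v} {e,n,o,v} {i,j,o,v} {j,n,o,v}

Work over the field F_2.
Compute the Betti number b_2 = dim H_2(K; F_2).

b_2=2

n_0=10 n_1=42 n_2=43 n_3=12  [Z2]
∂1: piv[bd,be,bj,bk,bo,br,bv,di,dn] rk=9  ker:de,dj,dk,do,dr,dv,ei,ej,ek,en,eo,er,ev,ij,ik,io,ir,iv,jk,jn,jo,jr,jv,kn,ko,kr,kv,no,nr,nv,or,ov,rv
∂2: piv[bdo,bdv,beo,bev,bjo,bjr,bkr,bkv,bor,bov,brv,dek,den,dij,div,dkn,eij,eik,eio,eiv,ejn,ejo,ejv,eko,ekv,eno,enr,env,ikr,nrv] rk=30  ker:dov,ekn,eov,ijo,ijv,iov,jno,jnv,jor,jov,kov,krv,nov
∂3: piv[bdov,beov,bkrv,dekn,eiov,ejno,ejnv,ejov,ekov,enov,ijov] rk=11  ker:jnov
b_2=(43−30)−11=2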